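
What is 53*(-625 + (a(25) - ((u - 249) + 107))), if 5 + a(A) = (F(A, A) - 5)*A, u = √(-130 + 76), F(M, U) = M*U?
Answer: 795636 - 159*I*√6 ≈ 7.9564e+5 - 389.47*I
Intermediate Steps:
u = 3*I*√6 (u = √(-54) = 3*I*√6 ≈ 7.3485*I)
a(A) = -5 + A*(-5 + A²) (a(A) = -5 + (A*A - 5)*A = -5 + (A² - 5)*A = -5 + (-5 + A²)*A = -5 + A*(-5 + A²))
53*(-625 + (a(25) - ((u - 249) + 107))) = 53*(-625 + ((-5 + 25³ - 5*25) - ((3*I*√6 - 249) + 107))) = 53*(-625 + ((-5 + 15625 - 125) - ((-249 + 3*I*√6) + 107))) = 53*(-625 + (15495 - (-142 + 3*I*√6))) = 53*(-625 + (15495 + (142 - 3*I*√6))) = 53*(-625 + (15637 - 3*I*√6)) = 53*(15012 - 3*I*√6) = 795636 - 159*I*√6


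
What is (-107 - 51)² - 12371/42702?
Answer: 1066000357/42702 ≈ 24964.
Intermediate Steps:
(-107 - 51)² - 12371/42702 = (-158)² - 12371*1/42702 = 24964 - 12371/42702 = 1066000357/42702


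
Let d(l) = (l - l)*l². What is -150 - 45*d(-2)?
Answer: -150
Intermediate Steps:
d(l) = 0 (d(l) = 0*l² = 0)
-150 - 45*d(-2) = -150 - 45*0 = -150 + 0 = -150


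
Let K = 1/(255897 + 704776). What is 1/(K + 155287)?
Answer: 960673/149180028152 ≈ 6.4397e-6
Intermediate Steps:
K = 1/960673 ≈ 1.0409e-6
1/(K + 155287) = 1/(1/960673 + 155287) = 1/(149180028152/960673) = 960673/149180028152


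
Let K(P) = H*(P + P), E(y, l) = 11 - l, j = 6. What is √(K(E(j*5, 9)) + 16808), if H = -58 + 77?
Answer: 6*√469 ≈ 129.94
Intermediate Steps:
H = 19
K(P) = 38*P (K(P) = 19*(P + P) = 19*(2*P) = 38*P)
√(K(E(j*5, 9)) + 16808) = √(38*(11 - 1*9) + 16808) = √(38*(11 - 9) + 16808) = √(38*2 + 16808) = √(76 + 16808) = √16884 = 6*√469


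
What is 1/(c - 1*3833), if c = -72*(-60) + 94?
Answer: 1/581 ≈ 0.0017212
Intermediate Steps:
c = 4414 (c = 4320 + 94 = 4414)
1/(c - 1*3833) = 1/(4414 - 1*3833) = 1/(4414 - 3833) = 1/581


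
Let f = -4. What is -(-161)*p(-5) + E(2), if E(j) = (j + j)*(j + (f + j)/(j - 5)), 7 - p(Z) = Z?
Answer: 5828/3 ≈ 1942.7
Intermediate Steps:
p(Z) = 7 - Z
E(j) = 2*j*(j + (-4 + j)/(-5 + j)) (E(j) = (j + j)*(j + (-4 + j)/(j - 5)) = (2*j)*(j + (-4 + j)/(-5 + j)) = 2*j*(j + (-4 + j)/(-5 + j)))
-(-161)*p(-5) + E(2) = -(-161)*(7 - 1*(-5)) + 2*2*(-4 + 2² - 4*2)/(-5 + 2) = -(-161)*(7 + 5) + 2*2*(-4 + 4 - 8)/(-3) = -(-161)*12 + 2*2*(-⅓)*(-8) = -23*(-84) + 32/3 = 1932 + 32/3 = 5828/3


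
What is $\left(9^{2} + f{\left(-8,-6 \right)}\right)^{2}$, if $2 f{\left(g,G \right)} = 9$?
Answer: $\frac{29241}{4} \approx 7310.3$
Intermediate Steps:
$f{\left(g,G \right)} = \frac{9}{2}$ ($f{\left(g,G \right)} = \frac{1}{2} \cdot 9 = \frac{9}{2}$)
$\left(9^{2} + f{\left(-8,-6 \right)}\right)^{2} = \left(9^{2} + \frac{9}{2}\right)^{2} = \left(81 + \frac{9}{2}\right)^{2} = \left(\frac{171}{2}\right)^{2} = \frac{29241}{4}$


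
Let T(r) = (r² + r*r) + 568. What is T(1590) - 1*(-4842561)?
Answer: 9899329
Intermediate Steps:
T(r) = 568 + 2*r² (T(r) = (r² + r²) + 568 = 2*r² + 568 = 568 + 2*r²)
T(1590) - 1*(-4842561) = (568 + 2*1590²) - 1*(-4842561) = (568 + 2*2528100) + 4842561 = (568 + 5056200) + 4842561 = 5056768 + 4842561 = 9899329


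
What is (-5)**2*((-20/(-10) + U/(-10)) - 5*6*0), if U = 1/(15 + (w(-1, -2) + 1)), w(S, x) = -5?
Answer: 1095/22 ≈ 49.773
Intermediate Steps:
U = 1/11 (U = 1/(15 + (-5 + 1)) = 1/(15 - 4) = 1/11 ≈ 0.090909)
(-5)**2*((-20/(-10) + U/(-10)) - 5*6*0) = (-5)**2*((-20/(-10) + (1/11)/(-10)) - 5*6*0) = 25*((-20*(-1/10) + (1/11)*(-1/10)) - 30*0) = 25*((2 - 1/110) + 0) = 25*(219/110 + 0) = 25*(219/110) = 1095/22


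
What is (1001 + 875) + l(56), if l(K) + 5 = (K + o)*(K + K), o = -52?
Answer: 2319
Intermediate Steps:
l(K) = -5 + 2*K*(-52 + K) (l(K) = -5 + (K - 52)*(K + K) = -5 + (-52 + K)*(2*K) = -5 + 2*K*(-52 + K))
(1001 + 875) + l(56) = (1001 + 875) + (-5 - 104*56 + 2*56²) = 1876 + (-5 - 5824 + 2*3136) = 1876 + (-5 - 5824 + 6272) = 1876 + 443 = 2319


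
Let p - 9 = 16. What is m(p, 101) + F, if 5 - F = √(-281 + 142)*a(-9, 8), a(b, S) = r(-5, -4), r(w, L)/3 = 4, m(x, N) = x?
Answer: 30 - 12*I*√139 ≈ 30.0 - 141.48*I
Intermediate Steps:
p = 25 (p = 9 + 16 = 25)
r(w, L) = 12 (r(w, L) = 3*4 = 12)
a(b, S) = 12
F = 5 - 12*I*√139 (F = 5 - √(-281 + 142)*12 = 5 - √(-139)*12 = 5 - I*√139*12 = 5 - 12*I*√139 ≈ 5.0 - 141.48*I)
m(p, 101) + F = 25 + (5 - 12*I*√139) = 30 - 12*I*√139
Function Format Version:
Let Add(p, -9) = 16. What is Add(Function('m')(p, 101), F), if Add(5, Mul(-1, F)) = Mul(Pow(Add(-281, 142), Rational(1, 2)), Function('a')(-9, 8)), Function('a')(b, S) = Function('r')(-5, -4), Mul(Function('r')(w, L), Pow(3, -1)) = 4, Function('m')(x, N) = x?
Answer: Add(30, Mul(-12, I, Pow(139, Rational(1, 2)))) ≈ Add(30.000, Mul(-141.48, I))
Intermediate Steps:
p = 25 (p = Add(9, 16) = 25)
Function('r')(w, L) = 12 (Function('r')(w, L) = Mul(3, 4) = 12)
Function('a')(b, S) = 12
F = Add(5, Mul(-12, I, Pow(139, Rational(1, 2)))) (F = Add(5, Mul(-1, Mul(Pow(Add(-281, 142), Rational(1, 2)), 12))) = Add(5, Mul(-1, Mul(Pow(-139, Rational(1, 2)), 12))) = Add(5, Mul(-1, Mul(Mul(I, Pow(139, Rational(1, 2))), 12))) = Add(5, Mul(-1, Mul(12, I, Pow(139, Rational(1, 2))))) = Add(5, Mul(-12, I, Pow(139, Rational(1, 2)))) ≈ Add(5.0000, Mul(-141.48, I)))
Add(Function('m')(p, 101), F) = Add(25, Add(5, Mul(-12, I, Pow(139, Rational(1, 2))))) = Add(30, Mul(-12, I, Pow(139, Rational(1, 2))))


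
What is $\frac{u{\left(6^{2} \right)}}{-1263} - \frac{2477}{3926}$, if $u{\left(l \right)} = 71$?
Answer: $- \frac{3407197}{4958538} \approx -0.68714$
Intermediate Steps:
$\frac{u{\left(6^{2} \right)}}{-1263} - \frac{2477}{3926} = \frac{71}{-1263} - \frac{2477}{3926} = 71 \left(- \frac{1}{1263}\right) - \frac{2477}{3926} = - \frac{71}{1263} - \frac{2477}{3926} = - \frac{3407197}{4958538}$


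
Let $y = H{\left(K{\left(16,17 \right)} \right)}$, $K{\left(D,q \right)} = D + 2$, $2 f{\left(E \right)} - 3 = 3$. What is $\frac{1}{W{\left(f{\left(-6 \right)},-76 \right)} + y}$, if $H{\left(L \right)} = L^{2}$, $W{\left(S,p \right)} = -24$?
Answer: $\frac{1}{300} \approx 0.0033333$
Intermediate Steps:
$f{\left(E \right)} = 3$ ($f{\left(E \right)} = \frac{3}{2} + \frac{1}{2} \cdot 3 = \frac{3}{2} + \frac{3}{2} = 3$)
$K{\left(D,q \right)} = 2 + D$
$y = 324$ ($y = \left(2 + 16\right)^{2} = 18^{2} = 324$)
$\frac{1}{W{\left(f{\left(-6 \right)},-76 \right)} + y} = \frac{1}{-24 + 324} = \frac{1}{300}$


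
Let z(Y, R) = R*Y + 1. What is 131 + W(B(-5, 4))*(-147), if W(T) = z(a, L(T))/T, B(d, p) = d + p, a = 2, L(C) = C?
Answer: -16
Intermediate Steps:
z(Y, R) = 1 + R*Y
W(T) = (1 + 2*T)/T (W(T) = (1 + T*2)/T = (1 + 2*T)/T)
131 + W(B(-5, 4))*(-147) = 131 + (2 + 1/(-5 + 4))*(-147) = 131 + (2 + 1/(-1))*(-147) = 131 + (2 - 1)*(-147) = 131 + 1*(-147) = 131 - 147 = -16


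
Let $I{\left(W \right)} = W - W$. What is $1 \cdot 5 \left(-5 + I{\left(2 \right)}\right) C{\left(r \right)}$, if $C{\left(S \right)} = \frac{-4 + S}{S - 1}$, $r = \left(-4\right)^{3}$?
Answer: $- \frac{340}{13} \approx -26.154$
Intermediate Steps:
$I{\left(W \right)} = 0$
$r = -64$
$C{\left(S \right)} = \frac{-4 + S}{-1 + S}$
$1 \cdot 5 \left(-5 + I{\left(2 \right)}\right) C{\left(r \right)} = 1 \cdot 5 \left(-5 + 0\right) \frac{-4 - 64}{-1 - 64} = 5 \left(-5\right) \frac{1}{-65} \left(-68\right) = - 25 \left(\left(- \frac{1}{65}\right) \left(-68\right)\right) = \left(-25\right) \frac{68}{65} = - \frac{340}{13}$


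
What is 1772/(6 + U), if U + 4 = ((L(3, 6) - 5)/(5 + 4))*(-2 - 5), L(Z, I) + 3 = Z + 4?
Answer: 15948/25 ≈ 637.92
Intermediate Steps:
L(Z, I) = 1 + Z (L(Z, I) = -3 + (Z + 4) = -3 + (4 + Z) = 1 + Z)
U = -29/9 (U = -4 + (((1 + 3) - 5)/(5 + 4))*(-2 - 5) = -4 + ((4 - 5)/9)*(-7) = -4 - 1*⅑*(-7) = -4 - ⅑*(-7) = -4 + 7/9 = -29/9 ≈ -3.2222)
1772/(6 + U) = 1772/(6 - 29/9) = 1772/(25/9) = (9/25)*1772 = 15948/25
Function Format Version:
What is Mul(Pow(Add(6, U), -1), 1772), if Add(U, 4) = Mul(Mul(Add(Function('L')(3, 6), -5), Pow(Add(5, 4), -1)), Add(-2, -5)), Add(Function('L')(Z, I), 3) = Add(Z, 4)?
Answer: Rational(15948, 25) ≈ 637.92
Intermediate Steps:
Function('L')(Z, I) = Add(1, Z) (Function('L')(Z, I) = Add(-3, Add(Z, 4)) = Add(-3, Add(4, Z)) = Add(1, Z))
U = Rational(-29, 9) (U = Add(-4, Mul(Mul(Add(Add(1, 3), -5), Pow(Add(5, 4), -1)), Add(-2, -5))) = Add(-4, Mul(Mul(Add(4, -5), Pow(9, -1)), -7)) = Add(-4, Mul(Mul(-1, Rational(1, 9)), -7)) = Add(-4, Mul(Rational(-1, 9), -7)) = Add(-4, Rational(7, 9)) = Rational(-29, 9) ≈ -3.2222)
Mul(Pow(Add(6, U), -1), 1772) = Mul(Pow(Add(6, Rational(-29, 9)), -1), 1772) = Mul(Pow(Rational(25, 9), -1), 1772) = Mul(Rational(9, 25), 1772) = Rational(15948, 25)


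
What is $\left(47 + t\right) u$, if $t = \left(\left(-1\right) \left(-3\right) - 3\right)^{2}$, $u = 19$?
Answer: $893$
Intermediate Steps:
$t = 0$ ($t = \left(3 - 3\right)^{2} = 0^{2} = 0$)
$\left(47 + t\right) u = \left(47 + 0\right) 19 = 47 \cdot 19 = 893$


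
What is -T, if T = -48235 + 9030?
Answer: 39205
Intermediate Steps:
T = -39205
-T = -1*(-39205) = 39205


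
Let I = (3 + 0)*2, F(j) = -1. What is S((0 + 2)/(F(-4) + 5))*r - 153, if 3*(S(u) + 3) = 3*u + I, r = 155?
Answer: -461/2 ≈ -230.50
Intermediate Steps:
I = 6 (I = 3*2 = 6)
S(u) = -1 + u (S(u) = -3 + (3*u + 6)/3 = -3 + (6 + 3*u)/3 = -3 + (2 + u) = -1 + u)
S((0 + 2)/(F(-4) + 5))*r - 153 = (-1 + (0 + 2)/(-1 + 5))*155 - 153 = (-1 + 2/4)*155 - 153 = (-1 + 2*(1/4))*155 - 153 = (-1 + 1/2)*155 - 153 = -1/2*155 - 153 = -155/2 - 153 = -461/2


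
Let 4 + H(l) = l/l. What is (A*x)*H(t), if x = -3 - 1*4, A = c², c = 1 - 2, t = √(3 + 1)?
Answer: 21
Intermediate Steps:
t = 2 (t = √4 = 2)
c = -1
A = 1 (A = (-1)² = 1)
x = -7 (x = -3 - 4 = -7)
H(l) = -3 (H(l) = -4 + l/l = -4 + 1 = -3)
(A*x)*H(t) = (1*(-7))*(-3) = -7*(-3) = 21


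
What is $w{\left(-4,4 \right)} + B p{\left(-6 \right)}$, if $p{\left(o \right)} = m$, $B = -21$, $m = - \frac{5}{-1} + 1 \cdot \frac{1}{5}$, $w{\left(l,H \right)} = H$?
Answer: $- \frac{526}{5} \approx -105.2$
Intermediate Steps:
$m = \frac{26}{5}$ ($m = \left(-5\right) \left(-1\right) + 1 \cdot \frac{1}{5} = 5 + \frac{1}{5} = \frac{26}{5} \approx 5.2$)
$p{\left(o \right)} = \frac{26}{5}$
$w{\left(-4,4 \right)} + B p{\left(-6 \right)} = 4 - \frac{546}{5} = - \frac{526}{5}$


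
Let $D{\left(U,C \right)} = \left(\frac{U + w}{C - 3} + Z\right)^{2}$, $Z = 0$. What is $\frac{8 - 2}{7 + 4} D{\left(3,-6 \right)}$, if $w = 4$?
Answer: $\frac{98}{297} \approx 0.32997$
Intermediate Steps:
$D{\left(U,C \right)} = \frac{\left(4 + U\right)^{2}}{\left(-3 + C\right)^{2}}$ ($D{\left(U,C \right)} = \left(\frac{U + 4}{C - 3} + 0\right)^{2} = \left(\frac{4 + U}{-3 + C} + 0\right)^{2} = \left(\frac{4 + U}{-3 + C}\right)^{2} = \frac{\left(4 + U\right)^{2}}{\left(-3 + C\right)^{2}}$)
$\frac{8 - 2}{7 + 4} D{\left(3,-6 \right)} = \frac{8 - 2}{7 + 4} \frac{\left(4 + 3\right)^{2}}{\left(-3 - 6\right)^{2}} = \frac{6}{11} \frac{7^{2}}{81} = 6 \cdot \frac{1}{11} \cdot \frac{1}{81} \cdot 49 = \frac{6}{11} \cdot \frac{49}{81} = \frac{98}{297}$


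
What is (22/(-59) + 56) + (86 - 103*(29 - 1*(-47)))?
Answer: -453496/59 ≈ -7686.4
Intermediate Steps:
(22/(-59) + 56) + (86 - 103*(29 - 1*(-47))) = (22*(-1/59) + 56) + (86 - 103*(29 + 47)) = (-22/59 + 56) + (86 - 103*76) = 3282/59 + (86 - 7828) = 3282/59 - 7742 = -453496/59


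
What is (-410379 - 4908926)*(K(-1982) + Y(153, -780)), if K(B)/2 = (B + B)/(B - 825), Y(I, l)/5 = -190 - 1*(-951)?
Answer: -56855726608715/2807 ≈ -2.0255e+10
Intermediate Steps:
Y(I, l) = 3805 (Y(I, l) = 5*(-190 - 1*(-951)) = 5*(-190 + 951) = 5*761 = 3805)
K(B) = 4*B/(-825 + B) (K(B) = 2*((B + B)/(B - 825)) = 2*((2*B)/(-825 + B)) = 2*(2*B/(-825 + B)) = 4*B/(-825 + B))
(-410379 - 4908926)*(K(-1982) + Y(153, -780)) = (-410379 - 4908926)*(4*(-1982)/(-825 - 1982) + 3805) = -5319305*(4*(-1982)/(-2807) + 3805) = -5319305*(4*(-1982)*(-1/2807) + 3805) = -5319305*(7928/2807 + 3805) = -5319305*10688563/2807 = -56855726608715/2807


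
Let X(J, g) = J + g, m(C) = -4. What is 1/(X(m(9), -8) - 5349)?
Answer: -1/5361 ≈ -0.00018653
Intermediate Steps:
1/(X(m(9), -8) - 5349) = 1/((-4 - 8) - 5349) = 1/(-12 - 5349) = 1/(-5361) = -1/5361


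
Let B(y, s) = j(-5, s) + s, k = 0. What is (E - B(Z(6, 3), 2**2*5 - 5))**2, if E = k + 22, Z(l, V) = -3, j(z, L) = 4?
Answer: 9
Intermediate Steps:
B(y, s) = 4 + s
E = 22 (E = 0 + 22 = 22)
(E - B(Z(6, 3), 2**2*5 - 5))**2 = (22 - (4 + (2**2*5 - 5)))**2 = (22 - (4 + (4*5 - 5)))**2 = (22 - (4 + (20 - 5)))**2 = (22 - (4 + 15))**2 = (22 - 1*19)**2 = (22 - 19)**2 = 3**2 = 9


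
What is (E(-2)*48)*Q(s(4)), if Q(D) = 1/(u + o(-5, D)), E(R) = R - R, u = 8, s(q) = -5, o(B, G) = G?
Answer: 0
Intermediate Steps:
E(R) = 0
Q(D) = 1/(8 + D)
(E(-2)*48)*Q(s(4)) = (0*48)/(8 - 5) = 0/3 = 0*(1/3) = 0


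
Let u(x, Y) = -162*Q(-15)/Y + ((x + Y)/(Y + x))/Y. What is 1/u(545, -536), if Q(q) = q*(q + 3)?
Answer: 536/29159 ≈ 0.018382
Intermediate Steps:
Q(q) = q*(3 + q)
u(x, Y) = -29159/Y (u(x, Y) = -162*(-15*(3 - 15)/Y) + ((x + Y)/(Y + x))/Y = -162*180/Y + ((Y + x)/(Y + x))/Y = -162*180/Y + 1/Y = -29160/Y + 1/Y = -29159/Y)
1/u(545, -536) = 1/(-29159/(-536)) = 1/(-29159*(-1/536)) = 1/(29159/536) = 536/29159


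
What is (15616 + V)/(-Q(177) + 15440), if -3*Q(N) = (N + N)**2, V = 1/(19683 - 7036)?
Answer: 197495553/723560164 ≈ 0.27295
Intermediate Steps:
V = 1/12647 ≈ 7.9070e-5
Q(N) = -4*N**2/3 (Q(N) = -(N + N)**2/3 = -4*N**2/3)
(15616 + V)/(-Q(177) + 15440) = (15616 + 1/12647)/(-(-4)*177**2/3 + 15440) = 197495553/(12647*(-(-4)*31329/3 + 15440)) = 197495553/(12647*(-1*(-41772) + 15440)) = 197495553/(12647*(41772 + 15440)) = (197495553/12647)/57212 = (197495553/12647)*(1/57212) = 197495553/723560164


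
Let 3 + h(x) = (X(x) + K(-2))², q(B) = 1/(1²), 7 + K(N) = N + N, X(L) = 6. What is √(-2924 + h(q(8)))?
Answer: I*√2902 ≈ 53.87*I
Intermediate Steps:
K(N) = -7 + 2*N (K(N) = -7 + (N + N) = -7 + 2*N)
q(B) = 1 (q(B) = 1/1 = 1)
h(x) = 22 (h(x) = -3 + (6 + (-7 + 2*(-2)))² = -3 + (6 + (-7 - 4))² = -3 + (6 - 11)² = -3 + (-5)² = -3 + 25 = 22)
√(-2924 + h(q(8))) = √(-2924 + 22) = √(-2902) = I*√2902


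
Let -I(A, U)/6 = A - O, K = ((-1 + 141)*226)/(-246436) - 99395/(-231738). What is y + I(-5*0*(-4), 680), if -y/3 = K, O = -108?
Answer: -3088154210447/4759048814 ≈ -648.90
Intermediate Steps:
K = 4290578975/14277146442 (K = (140*226)*(-1/246436) - 99395*(-1/231738) = 31640*(-1/246436) + 99395/231738 = -7910/61609 + 99395/231738 = 4290578975/14277146442 ≈ 0.30052)
I(A, U) = -648 - 6*A (I(A, U) = -6*(A - 1*(-108)) = -6*(A + 108) = -6*(108 + A) = -648 - 6*A)
y = -4290578975/4759048814 (y = -3*4290578975/14277146442 = -4290578975/4759048814 ≈ -0.90156)
y + I(-5*0*(-4), 680) = -4290578975/4759048814 + (-648 - 6*(-5*0)*(-4)) = -4290578975/4759048814 + (-648 - 0*(-4)) = -4290578975/4759048814 + (-648 - 6*0) = -4290578975/4759048814 + (-648 + 0) = -4290578975/4759048814 - 648 = -3088154210447/4759048814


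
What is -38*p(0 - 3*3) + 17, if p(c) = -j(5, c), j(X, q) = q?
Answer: -325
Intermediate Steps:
p(c) = -c
-38*p(0 - 3*3) + 17 = -(-38)*(0 - 3*3) + 17 = -(-38)*(0 - 9) + 17 = -(-38)*(-9) + 17 = -38*9 + 17 = -342 + 17 = -325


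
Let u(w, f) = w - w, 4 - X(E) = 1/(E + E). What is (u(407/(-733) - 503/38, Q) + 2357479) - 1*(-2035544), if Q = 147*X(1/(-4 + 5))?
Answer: 4393023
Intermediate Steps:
X(E) = 4 - 1/(2*E) (X(E) = 4 - 1/(E + E) = 4 - 1/(2*E))
Q = 1029/2 (Q = 147*(4 - 1/(2*(1/(-4 + 5)))) = 147*(4 - 1/(2*(1/1))) = 147*(4 - 1/2/1) = 147*(4 - 1/2*1) = 147*(4 - 1/2) = 147*(7/2) = 1029/2 ≈ 514.50)
u(w, f) = 0
(u(407/(-733) - 503/38, Q) + 2357479) - 1*(-2035544) = (0 + 2357479) - 1*(-2035544) = 2357479 + 2035544 = 4393023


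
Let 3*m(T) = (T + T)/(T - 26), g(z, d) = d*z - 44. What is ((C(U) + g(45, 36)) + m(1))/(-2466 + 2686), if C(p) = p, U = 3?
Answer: 118423/16500 ≈ 7.1772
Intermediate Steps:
g(z, d) = -44 + d*z
m(T) = 2*T/(3*(-26 + T)) (m(T) = ((T + T)/(T - 26))/3 = ((2*T)/(-26 + T))/3 = (2*T/(-26 + T))/3 = 2*T/(3*(-26 + T)))
((C(U) + g(45, 36)) + m(1))/(-2466 + 2686) = ((3 + (-44 + 36*45)) + (2/3)*1/(-26 + 1))/(-2466 + 2686) = ((3 + (-44 + 1620)) + (2/3)*1/(-25))/220 = ((3 + 1576) + (2/3)*1*(-1/25))*(1/220) = (1579 - 2/75)*(1/220) = (118423/75)*(1/220) = 118423/16500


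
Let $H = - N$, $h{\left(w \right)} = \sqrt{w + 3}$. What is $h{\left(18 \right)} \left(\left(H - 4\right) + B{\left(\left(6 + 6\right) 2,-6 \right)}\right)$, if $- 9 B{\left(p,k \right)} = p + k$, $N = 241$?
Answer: $- 247 \sqrt{21} \approx -1131.9$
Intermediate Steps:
$h{\left(w \right)} = \sqrt{3 + w}$
$B{\left(p,k \right)} = - \frac{k}{9} - \frac{p}{9}$ ($B{\left(p,k \right)} = - \frac{p + k}{9} = - \frac{k + p}{9} = - \frac{k}{9} - \frac{p}{9}$)
$H = -241$ ($H = \left(-1\right) 241 = -241$)
$h{\left(18 \right)} \left(\left(H - 4\right) + B{\left(\left(6 + 6\right) 2,-6 \right)}\right) = \sqrt{3 + 18} \left(\left(-241 - 4\right) - \left(- \frac{2}{3} + \frac{\left(6 + 6\right) 2}{9}\right)\right) = \sqrt{21} \left(-245 + \left(\frac{2}{3} - \frac{12 \cdot 2}{9}\right)\right) = \sqrt{21} \left(-245 + \left(\frac{2}{3} - \frac{8}{3}\right)\right) = \sqrt{21} \left(-245 - 2\right) = \sqrt{21} \left(-247\right) = - 247 \sqrt{21}$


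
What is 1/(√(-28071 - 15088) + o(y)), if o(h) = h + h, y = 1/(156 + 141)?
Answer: 594/3807012235 - 88209*I*√43159/3807012235 ≈ 1.5603e-7 - 0.0048135*I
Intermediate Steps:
y = 1/297 ≈ 0.0033670
o(h) = 2*h
1/(√(-28071 - 15088) + o(y)) = 1/(√(-28071 - 15088) + 2*(1/297)) = 1/(√(-43159) + 2/297) = 1/(I*√43159 + 2/297) = 1/(2/297 + I*√43159)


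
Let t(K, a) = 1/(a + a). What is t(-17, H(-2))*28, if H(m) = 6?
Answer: 7/3 ≈ 2.3333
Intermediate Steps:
t(K, a) = 1/(2*a)
t(-17, H(-2))*28 = ((½)/6)*28 = ((½)*(⅙))*28 = (1/12)*28 = 7/3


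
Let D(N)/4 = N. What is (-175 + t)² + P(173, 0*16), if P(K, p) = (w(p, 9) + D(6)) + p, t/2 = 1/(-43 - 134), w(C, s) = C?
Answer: 960326425/31329 ≈ 30653.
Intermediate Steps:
t = -2/177 (t = 2/(-43 - 134) = 2/(-177) = 2*(-1/177) = -2/177 ≈ -0.011299)
D(N) = 4*N
P(K, p) = 24 + 2*p (P(K, p) = (p + 4*6) + p = (p + 24) + p = (24 + p) + p = 24 + 2*p)
(-175 + t)² + P(173, 0*16) = (-175 - 2/177)² + (24 + 2*(0*16)) = (-30977/177)² + (24 + 2*0) = 959574529/31329 + (24 + 0) = 959574529/31329 + 24 = 960326425/31329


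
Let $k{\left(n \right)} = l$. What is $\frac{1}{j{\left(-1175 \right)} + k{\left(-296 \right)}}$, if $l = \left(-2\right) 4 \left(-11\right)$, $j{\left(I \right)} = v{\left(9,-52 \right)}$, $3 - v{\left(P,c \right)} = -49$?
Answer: $\frac{1}{140} \approx 0.0071429$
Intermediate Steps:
$v{\left(P,c \right)} = 52$ ($v{\left(P,c \right)} = 3 - -49 = 3 + 49 = 52$)
$j{\left(I \right)} = 52$
$l = 88$ ($l = \left(-8\right) \left(-11\right) = 88$)
$k{\left(n \right)} = 88$
$\frac{1}{j{\left(-1175 \right)} + k{\left(-296 \right)}} = \frac{1}{52 + 88} = \frac{1}{140}$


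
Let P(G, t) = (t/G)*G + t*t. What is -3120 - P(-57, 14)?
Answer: -3330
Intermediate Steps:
P(G, t) = t + t²
-3120 - P(-57, 14) = -3120 - 14*(1 + 14) = -3120 - 14*15 = -3120 - 1*210 = -3120 - 210 = -3330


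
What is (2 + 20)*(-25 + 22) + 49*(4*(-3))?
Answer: -654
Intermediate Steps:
(2 + 20)*(-25 + 22) + 49*(4*(-3)) = 22*(-3) + 49*(-12) = -66 - 588 = -654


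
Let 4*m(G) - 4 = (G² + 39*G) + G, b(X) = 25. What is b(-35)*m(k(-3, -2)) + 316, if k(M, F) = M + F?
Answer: -3011/4 ≈ -752.75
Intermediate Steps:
k(M, F) = F + M
m(G) = 1 + 10*G + G²/4 (m(G) = 1 + ((G² + 39*G) + G)/4 = 1 + (G² + 40*G)/4 = 1 + (10*G + G²/4) = 1 + 10*G + G²/4)
b(-35)*m(k(-3, -2)) + 316 = 25*(1 + 10*(-2 - 3) + (-2 - 3)²/4) + 316 = 25*(1 + 10*(-5) + (¼)*(-5)²) + 316 = 25*(1 - 50 + (¼)*25) + 316 = 25*(1 - 50 + 25/4) + 316 = 25*(-171/4) + 316 = -4275/4 + 316 = -3011/4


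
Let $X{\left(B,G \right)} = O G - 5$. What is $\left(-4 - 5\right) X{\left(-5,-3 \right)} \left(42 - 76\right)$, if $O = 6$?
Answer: $-7038$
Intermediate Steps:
$X{\left(B,G \right)} = -5 + 6 G$ ($X{\left(B,G \right)} = 6 G - 5 = -5 + 6 G$)
$\left(-4 - 5\right) X{\left(-5,-3 \right)} \left(42 - 76\right) = \left(-4 - 5\right) \left(-5 + 6 \left(-3\right)\right) \left(42 - 76\right) = - 9 \left(-5 - 18\right) \left(-34\right) = \left(-9\right) \left(-23\right) \left(-34\right) = 207 \left(-34\right) = -7038$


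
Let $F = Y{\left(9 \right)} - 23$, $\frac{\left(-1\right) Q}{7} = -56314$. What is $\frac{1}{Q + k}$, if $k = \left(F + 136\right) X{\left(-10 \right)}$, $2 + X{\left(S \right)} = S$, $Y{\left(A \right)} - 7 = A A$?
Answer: $\frac{1}{391786} \approx 2.5524 \cdot 10^{-6}$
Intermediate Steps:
$Q = 394198$ ($Q = \left(-7\right) \left(-56314\right) = 394198$)
$Y{\left(A \right)} = 7 + A^{2}$ ($Y{\left(A \right)} = 7 + A A = 7 + A^{2}$)
$F = 65$ ($F = \left(7 + 9^{2}\right) - 23 = \left(7 + 81\right) - 23 = 88 - 23 = 65$)
$X{\left(S \right)} = -2 + S$
$k = -2412$ ($k = \left(65 + 136\right) \left(-2 - 10\right) = 201 \left(-12\right) = -2412$)
$\frac{1}{Q + k} = \frac{1}{394198 - 2412} = \frac{1}{391786}$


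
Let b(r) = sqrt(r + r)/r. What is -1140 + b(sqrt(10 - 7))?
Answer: -1140 + sqrt(2)*3**(3/4)/3 ≈ -1138.9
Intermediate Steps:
b(r) = sqrt(2)/sqrt(r) (b(r) = sqrt(2*r)/r = (sqrt(2)*sqrt(r))/r = sqrt(2)/sqrt(r))
-1140 + b(sqrt(10 - 7)) = -1140 + sqrt(2)/sqrt(sqrt(10 - 7)) = -1140 + sqrt(2)/sqrt(sqrt(3)) = -1140 + sqrt(2)*(3**(3/4)/3) = -1140 + sqrt(2)*3**(3/4)/3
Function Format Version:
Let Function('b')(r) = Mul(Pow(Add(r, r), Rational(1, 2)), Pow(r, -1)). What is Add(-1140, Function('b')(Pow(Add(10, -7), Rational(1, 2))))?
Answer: Add(-1140, Mul(Rational(1, 3), Pow(2, Rational(1, 2)), Pow(3, Rational(3, 4)))) ≈ -1138.9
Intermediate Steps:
Function('b')(r) = Mul(Pow(2, Rational(1, 2)), Pow(r, Rational(-1, 2))) (Function('b')(r) = Mul(Pow(Mul(2, r), Rational(1, 2)), Pow(r, -1)) = Mul(Mul(Pow(2, Rational(1, 2)), Pow(r, Rational(1, 2))), Pow(r, -1)) = Mul(Pow(2, Rational(1, 2)), Pow(r, Rational(-1, 2))))
Add(-1140, Function('b')(Pow(Add(10, -7), Rational(1, 2)))) = Add(-1140, Mul(Pow(2, Rational(1, 2)), Pow(Pow(Add(10, -7), Rational(1, 2)), Rational(-1, 2)))) = Add(-1140, Mul(Pow(2, Rational(1, 2)), Pow(Pow(3, Rational(1, 2)), Rational(-1, 2)))) = Add(-1140, Mul(Pow(2, Rational(1, 2)), Mul(Rational(1, 3), Pow(3, Rational(3, 4))))) = Add(-1140, Mul(Rational(1, 3), Pow(2, Rational(1, 2)), Pow(3, Rational(3, 4))))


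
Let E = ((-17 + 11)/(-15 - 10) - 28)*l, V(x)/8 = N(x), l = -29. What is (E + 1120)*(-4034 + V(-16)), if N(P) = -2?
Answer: -7796412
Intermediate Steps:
V(x) = -16 (V(x) = 8*(-2) = -16)
E = 20126/25 (E = ((-17 + 11)/(-15 - 10) - 28)*(-29) = (-6/(-25) - 28)*(-29) = (-6*(-1/25) - 28)*(-29) = (6/25 - 28)*(-29) = -694/25*(-29) = 20126/25 ≈ 805.04)
(E + 1120)*(-4034 + V(-16)) = (20126/25 + 1120)*(-4034 - 16) = (48126/25)*(-4050) = -7796412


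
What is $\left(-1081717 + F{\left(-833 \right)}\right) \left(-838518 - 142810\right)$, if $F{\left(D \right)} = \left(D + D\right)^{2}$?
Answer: $-1662211638192$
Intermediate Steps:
$F{\left(D \right)} = 4 D^{2}$ ($F{\left(D \right)} = \left(2 D\right)^{2} = 4 D^{2}$)
$\left(-1081717 + F{\left(-833 \right)}\right) \left(-838518 - 142810\right) = \left(-1081717 + 4 \left(-833\right)^{2}\right) \left(-838518 - 142810\right) = \left(-1081717 + 4 \cdot 693889\right) \left(-981328\right) = \left(-1081717 + 2775556\right) \left(-981328\right) = 1693839 \left(-981328\right) = -1662211638192$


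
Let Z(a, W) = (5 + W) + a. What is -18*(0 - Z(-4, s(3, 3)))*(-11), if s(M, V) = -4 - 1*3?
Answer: 1188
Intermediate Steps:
s(M, V) = -7 (s(M, V) = -4 - 3 = -7)
Z(a, W) = 5 + W + a
-18*(0 - Z(-4, s(3, 3)))*(-11) = -18*(0 - (5 - 7 - 4))*(-11) = -18*(0 - 1*(-6))*(-11) = -18*(0 + 6)*(-11) = -18*6*(-11) = -108*(-11) = 1188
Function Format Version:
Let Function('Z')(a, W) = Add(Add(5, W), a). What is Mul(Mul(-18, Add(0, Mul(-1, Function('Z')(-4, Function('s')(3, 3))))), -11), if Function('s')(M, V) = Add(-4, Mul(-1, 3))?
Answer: 1188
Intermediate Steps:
Function('s')(M, V) = -7 (Function('s')(M, V) = Add(-4, -3) = -7)
Function('Z')(a, W) = Add(5, W, a)
Mul(Mul(-18, Add(0, Mul(-1, Function('Z')(-4, Function('s')(3, 3))))), -11) = Mul(Mul(-18, Add(0, Mul(-1, Add(5, -7, -4)))), -11) = Mul(Mul(-18, Add(0, Mul(-1, -6))), -11) = Mul(Mul(-18, Add(0, 6)), -11) = Mul(Mul(-18, 6), -11) = Mul(-108, -11) = 1188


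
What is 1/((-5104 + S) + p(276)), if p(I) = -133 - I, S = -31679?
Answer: -1/37192 ≈ -2.6888e-5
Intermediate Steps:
1/((-5104 + S) + p(276)) = 1/((-5104 - 31679) + (-133 - 1*276)) = 1/(-36783 + (-133 - 276)) = 1/(-36783 - 409) = 1/(-37192) = -1/37192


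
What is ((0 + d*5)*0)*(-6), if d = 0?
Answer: 0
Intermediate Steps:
((0 + d*5)*0)*(-6) = ((0 + 0*5)*0)*(-6) = ((0 + 0)*0)*(-6) = (0*0)*(-6) = 0*(-6) = 0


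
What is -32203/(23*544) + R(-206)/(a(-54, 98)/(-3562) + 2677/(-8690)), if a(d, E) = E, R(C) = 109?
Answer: -21274754191161/64981660064 ≈ -327.40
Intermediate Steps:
-32203/(23*544) + R(-206)/(a(-54, 98)/(-3562) + 2677/(-8690)) = -32203/(23*544) + 109/(98/(-3562) + 2677/(-8690)) = -32203/12512 + 109/(98*(-1/3562) + 2677*(-1/8690)) = -32203*1/12512 + 109/(-49/1781 - 2677/8690) = -32203/12512 + 109/(-5193547/15476890) = -32203/12512 + 109*(-15476890/5193547) = -32203/12512 - 1686981010/5193547 = -21274754191161/64981660064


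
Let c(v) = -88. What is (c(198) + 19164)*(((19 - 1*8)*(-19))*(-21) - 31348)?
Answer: -514269884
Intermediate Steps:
(c(198) + 19164)*(((19 - 1*8)*(-19))*(-21) - 31348) = (-88 + 19164)*(((19 - 1*8)*(-19))*(-21) - 31348) = 19076*(((19 - 8)*(-19))*(-21) - 31348) = 19076*((11*(-19))*(-21) - 31348) = 19076*(-209*(-21) - 31348) = 19076*(4389 - 31348) = 19076*(-26959) = -514269884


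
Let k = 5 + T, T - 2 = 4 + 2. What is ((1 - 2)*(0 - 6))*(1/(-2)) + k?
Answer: 10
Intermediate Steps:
T = 8 (T = 2 + (4 + 2) = 2 + 6 = 8)
k = 13 (k = 5 + 8 = 13)
((1 - 2)*(0 - 6))*(1/(-2)) + k = ((1 - 2)*(0 - 6))*(1/(-2)) + 13 = (-1*(-6))*(1*(-1/2)) + 13 = 6*(-1/2) + 13 = -3 + 13 = 10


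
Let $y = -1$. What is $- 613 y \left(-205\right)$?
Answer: $-125665$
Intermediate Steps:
$- 613 y \left(-205\right) = - 613 \left(\left(-1\right) \left(-205\right)\right) = \left(-613\right) 205 = -125665$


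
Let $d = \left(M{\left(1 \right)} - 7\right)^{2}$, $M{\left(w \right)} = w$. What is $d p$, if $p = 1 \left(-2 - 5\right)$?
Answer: $-252$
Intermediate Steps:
$d = 36$ ($d = \left(1 - 7\right)^{2} = \left(-6\right)^{2} = 36$)
$p = -7$ ($p = 1 \left(-2 - 5\right) = 1 \left(-7\right) = -7$)
$d p = 36 \left(-7\right) = -252$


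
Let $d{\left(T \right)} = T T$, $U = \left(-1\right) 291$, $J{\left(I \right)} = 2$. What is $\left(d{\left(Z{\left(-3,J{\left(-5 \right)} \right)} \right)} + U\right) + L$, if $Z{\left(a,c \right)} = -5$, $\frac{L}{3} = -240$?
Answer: $-986$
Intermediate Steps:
$L = -720$ ($L = 3 \left(-240\right) = -720$)
$U = -291$
$d{\left(T \right)} = T^{2}$
$\left(d{\left(Z{\left(-3,J{\left(-5 \right)} \right)} \right)} + U\right) + L = \left(\left(-5\right)^{2} - 291\right) - 720 = \left(25 - 291\right) - 720 = -266 - 720 = -986$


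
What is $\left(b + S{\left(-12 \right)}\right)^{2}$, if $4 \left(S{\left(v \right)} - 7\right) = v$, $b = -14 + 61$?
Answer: $2601$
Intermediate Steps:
$b = 47$
$S{\left(v \right)} = 7 + \frac{v}{4}$
$\left(b + S{\left(-12 \right)}\right)^{2} = \left(47 + \left(7 + \frac{1}{4} \left(-12\right)\right)\right)^{2} = \left(47 + \left(7 - 3\right)\right)^{2} = \left(47 + 4\right)^{2} = 51^{2} = 2601$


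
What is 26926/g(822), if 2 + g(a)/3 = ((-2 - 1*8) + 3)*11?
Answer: -26926/237 ≈ -113.61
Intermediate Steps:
g(a) = -237 (g(a) = -6 + 3*(((-2 - 1*8) + 3)*11) = -6 + 3*(((-2 - 8) + 3)*11) = -6 + 3*((-10 + 3)*11) = -6 + 3*(-7*11) = -6 + 3*(-77) = -6 - 231 = -237)
26926/g(822) = 26926/(-237) = 26926*(-1/237) = -26926/237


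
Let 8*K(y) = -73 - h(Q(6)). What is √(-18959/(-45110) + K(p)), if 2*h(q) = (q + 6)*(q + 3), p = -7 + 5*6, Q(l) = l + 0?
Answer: I*√125795956390/90220 ≈ 3.9312*I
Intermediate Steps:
Q(l) = l
p = 23 (p = -7 + 30 = 23)
h(q) = (3 + q)*(6 + q)/2 (h(q) = ((q + 6)*(q + 3))/2 = ((6 + q)*(3 + q))/2 = ((3 + q)*(6 + q))/2 = (3 + q)*(6 + q)/2)
K(y) = -127/8 (K(y) = (-73 - (9 + (½)*6² + (9/2)*6))/8 = (-73 - (9 + (½)*36 + 27))/8 = (-73 - (9 + 18 + 27))/8 = (-73 - 1*54)/8 = (-73 - 54)/8 = (⅛)*(-127) = -127/8)
√(-18959/(-45110) + K(p)) = √(-18959/(-45110) - 127/8) = √(-18959*(-1/45110) - 127/8) = √(18959/45110 - 127/8) = √(-2788649/180440) = I*√125795956390/90220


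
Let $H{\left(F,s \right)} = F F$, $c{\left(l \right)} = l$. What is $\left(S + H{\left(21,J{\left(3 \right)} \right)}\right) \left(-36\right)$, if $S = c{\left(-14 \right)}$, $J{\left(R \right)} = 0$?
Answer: $-15372$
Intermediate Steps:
$S = -14$
$H{\left(F,s \right)} = F^{2}$
$\left(S + H{\left(21,J{\left(3 \right)} \right)}\right) \left(-36\right) = \left(-14 + 21^{2}\right) \left(-36\right) = \left(-14 + 441\right) \left(-36\right) = 427 \left(-36\right) = -15372$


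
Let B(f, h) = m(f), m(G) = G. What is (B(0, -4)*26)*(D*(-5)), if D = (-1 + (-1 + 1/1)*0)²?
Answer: 0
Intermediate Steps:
B(f, h) = f
D = 1 (D = (-1 + (-1 + 1)*0)² = (-1 + 0*0)² = (-1 + 0)² = (-1)² = 1)
(B(0, -4)*26)*(D*(-5)) = (0*26)*(1*(-5)) = 0*(-5) = 0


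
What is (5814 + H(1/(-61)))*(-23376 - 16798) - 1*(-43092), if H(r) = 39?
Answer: -235095330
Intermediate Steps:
(5814 + H(1/(-61)))*(-23376 - 16798) - 1*(-43092) = (5814 + 39)*(-23376 - 16798) - 1*(-43092) = 5853*(-40174) + 43092 = -235138422 + 43092 = -235095330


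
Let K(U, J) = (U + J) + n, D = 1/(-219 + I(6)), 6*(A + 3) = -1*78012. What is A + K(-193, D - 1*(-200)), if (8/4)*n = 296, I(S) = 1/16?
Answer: -45013566/3503 ≈ -12850.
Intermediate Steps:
I(S) = 1/16
A = -13005 (A = -3 + (-1*78012)/6 = -3 + (1/6)*(-78012) = -3 - 13002 = -13005)
D = -16/3503 (D = 1/(-219 + 1/16) = 1/(-3503/16) = -16/3503 ≈ -0.0045675)
n = 148 (n = (1/2)*296 = 148)
K(U, J) = 148 + J + U (K(U, J) = (U + J) + 148 = (J + U) + 148 = 148 + J + U)
A + K(-193, D - 1*(-200)) = -13005 + (148 + (-16/3503 - 1*(-200)) - 193) = -13005 + (148 + (-16/3503 + 200) - 193) = -13005 + (148 + 700584/3503 - 193) = -13005 + 542949/3503 = -45013566/3503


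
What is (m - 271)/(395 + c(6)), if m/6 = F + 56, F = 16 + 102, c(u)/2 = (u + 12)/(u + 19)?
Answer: 19325/9911 ≈ 1.9499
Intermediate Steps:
c(u) = 2*(12 + u)/(19 + u) (c(u) = 2*((u + 12)/(u + 19)) = 2*((12 + u)/(19 + u)) = 2*(12 + u)/(19 + u))
F = 118
m = 1044 (m = 6*(118 + 56) = 6*174 = 1044)
(m - 271)/(395 + c(6)) = (1044 - 271)/(395 + 2*(12 + 6)/(19 + 6)) = 773/(395 + 2*18/25) = 773/(395 + 2*(1/25)*18) = 773/(395 + 36/25) = 773/(9911/25) = 773*(25/9911) = 19325/9911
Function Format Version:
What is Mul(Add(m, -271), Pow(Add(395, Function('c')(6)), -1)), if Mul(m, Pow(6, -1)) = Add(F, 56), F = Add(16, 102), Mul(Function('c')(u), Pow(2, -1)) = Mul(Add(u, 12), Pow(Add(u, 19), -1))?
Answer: Rational(19325, 9911) ≈ 1.9499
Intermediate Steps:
Function('c')(u) = Mul(2, Pow(Add(19, u), -1), Add(12, u)) (Function('c')(u) = Mul(2, Mul(Add(u, 12), Pow(Add(u, 19), -1))) = Mul(2, Mul(Add(12, u), Pow(Add(19, u), -1))) = Mul(2, Mul(Pow(Add(19, u), -1), Add(12, u))) = Mul(2, Pow(Add(19, u), -1), Add(12, u)))
F = 118
m = 1044 (m = Mul(6, Add(118, 56)) = Mul(6, 174) = 1044)
Mul(Add(m, -271), Pow(Add(395, Function('c')(6)), -1)) = Mul(Add(1044, -271), Pow(Add(395, Mul(2, Pow(Add(19, 6), -1), Add(12, 6))), -1)) = Mul(773, Pow(Add(395, Mul(2, Pow(25, -1), 18)), -1)) = Mul(773, Pow(Add(395, Mul(2, Rational(1, 25), 18)), -1)) = Mul(773, Pow(Add(395, Rational(36, 25)), -1)) = Mul(773, Pow(Rational(9911, 25), -1)) = Mul(773, Rational(25, 9911)) = Rational(19325, 9911)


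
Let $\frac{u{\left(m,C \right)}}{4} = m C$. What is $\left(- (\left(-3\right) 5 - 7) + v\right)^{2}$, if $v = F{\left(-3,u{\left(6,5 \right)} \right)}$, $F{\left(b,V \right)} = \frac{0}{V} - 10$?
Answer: $144$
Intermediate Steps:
$u{\left(m,C \right)} = 4 C m$ ($u{\left(m,C \right)} = 4 m C = 4 C m$)
$F{\left(b,V \right)} = -10$ ($F{\left(b,V \right)} = 0 - 10 = -10$)
$v = -10$
$\left(- (\left(-3\right) 5 - 7) + v\right)^{2} = \left(- (\left(-3\right) 5 - 7) - 10\right)^{2} = \left(- (-15 - 7) - 10\right)^{2} = \left(\left(-1\right) \left(-22\right) - 10\right)^{2} = \left(22 - 10\right)^{2} = 12^{2} = 144$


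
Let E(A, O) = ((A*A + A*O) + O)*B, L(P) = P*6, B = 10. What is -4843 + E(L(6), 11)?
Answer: 12187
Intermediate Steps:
L(P) = 6*P
E(A, O) = 10*O + 10*A**2 + 10*A*O (E(A, O) = ((A*A + A*O) + O)*10 = ((A**2 + A*O) + O)*10 = (O + A**2 + A*O)*10 = 10*O + 10*A**2 + 10*A*O)
-4843 + E(L(6), 11) = -4843 + (10*11 + 10*(6*6)**2 + 10*(6*6)*11) = -4843 + (110 + 10*36**2 + 10*36*11) = -4843 + (110 + 10*1296 + 3960) = -4843 + (110 + 12960 + 3960) = -4843 + 17030 = 12187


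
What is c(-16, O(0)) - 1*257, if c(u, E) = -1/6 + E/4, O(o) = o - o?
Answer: -1543/6 ≈ -257.17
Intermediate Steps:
O(o) = 0
c(u, E) = -⅙ + E/4 (c(u, E) = -1*⅙ + E*(¼) = -⅙ + E/4)
c(-16, O(0)) - 1*257 = (-⅙ + (¼)*0) - 1*257 = (-⅙ + 0) - 257 = -⅙ - 257 = -1543/6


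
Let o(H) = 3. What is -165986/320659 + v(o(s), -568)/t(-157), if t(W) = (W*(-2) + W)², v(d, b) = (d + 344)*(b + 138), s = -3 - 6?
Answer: -51936918304/7903923691 ≈ -6.5710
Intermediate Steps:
s = -9
v(d, b) = (138 + b)*(344 + d) (v(d, b) = (344 + d)*(138 + b) = (138 + b)*(344 + d))
t(W) = W² (t(W) = (-2*W + W)² = (-W)² = W²)
-165986/320659 + v(o(s), -568)/t(-157) = -165986/320659 + (47472 + 138*3 + 344*(-568) - 568*3)/((-157)²) = -165986*1/320659 + (47472 + 414 - 195392 - 1704)/24649 = -165986/320659 - 149210*1/24649 = -165986/320659 - 149210/24649 = -51936918304/7903923691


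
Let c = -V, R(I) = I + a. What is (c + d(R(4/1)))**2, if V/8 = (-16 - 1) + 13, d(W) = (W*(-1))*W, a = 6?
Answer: 4624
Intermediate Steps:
R(I) = 6 + I (R(I) = I + 6 = 6 + I)
d(W) = -W**2 (d(W) = (-W)*W = -W**2)
V = -32 (V = 8*((-16 - 1) + 13) = 8*(-17 + 13) = 8*(-4) = -32)
c = 32 (c = -1*(-32) = 32)
(c + d(R(4/1)))**2 = (32 - (6 + 4/1)**2)**2 = (32 - (6 + 4*1)**2)**2 = (32 - (6 + 4)**2)**2 = (32 - 1*10**2)**2 = (32 - 1*100)**2 = (32 - 100)**2 = (-68)**2 = 4624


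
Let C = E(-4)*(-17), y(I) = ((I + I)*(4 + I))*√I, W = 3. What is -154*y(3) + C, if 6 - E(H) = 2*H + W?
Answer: -187 - 6468*√3 ≈ -11390.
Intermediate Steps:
E(H) = 3 - 2*H (E(H) = 6 - (2*H + 3) = 6 - (3 + 2*H) = 6 + (-3 - 2*H) = 3 - 2*H)
y(I) = 2*I^(3/2)*(4 + I) (y(I) = ((2*I)*(4 + I))*√I = (2*I*(4 + I))*√I = 2*I^(3/2)*(4 + I))
C = -187 (C = (3 - 2*(-4))*(-17) = (3 + 8)*(-17) = 11*(-17) = -187)
-154*y(3) + C = -308*3^(3/2)*(4 + 3) - 187 = -308*3*√3*7 - 187 = -6468*√3 - 187 = -187 - 6468*√3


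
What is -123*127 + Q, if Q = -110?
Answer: -15731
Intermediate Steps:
-123*127 + Q = -123*127 - 110 = -15621 - 110 = -15731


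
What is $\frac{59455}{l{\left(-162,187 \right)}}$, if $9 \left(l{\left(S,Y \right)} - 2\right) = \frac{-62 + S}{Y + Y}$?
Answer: $\frac{100062765}{3254} \approx 30751.0$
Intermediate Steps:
$l{\left(S,Y \right)} = 2 + \frac{-62 + S}{18 Y}$ ($l{\left(S,Y \right)} = 2 + \frac{\left(-62 + S\right) \frac{1}{Y + Y}}{9} = 2 + \frac{\left(-62 + S\right) \frac{1}{2 Y}}{9} = 2 + \frac{\frac{1}{2} \frac{1}{Y} \left(-62 + S\right)}{9} = 2 + \frac{-62 + S}{18 Y}$)
$\frac{59455}{l{\left(-162,187 \right)}} = \frac{59455}{\frac{1}{18} \cdot \frac{1}{187} \left(-62 - 162 + 36 \cdot 187\right)} = \frac{59455}{\frac{1}{18} \cdot \frac{1}{187} \left(-62 - 162 + 6732\right)} = \frac{59455}{\frac{1}{18} \cdot \frac{1}{187} \cdot 6508} = \frac{59455}{\frac{3254}{1683}} = 59455 \cdot \frac{1683}{3254} = \frac{100062765}{3254}$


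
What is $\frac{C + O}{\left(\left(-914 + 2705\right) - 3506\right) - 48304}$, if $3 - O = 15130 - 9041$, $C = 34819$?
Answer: $- \frac{28733}{50019} \approx -0.57444$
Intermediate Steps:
$O = -6086$ ($O = 3 - \left(15130 - 9041\right) = 3 - 6089 = -6086$)
$\frac{C + O}{\left(\left(-914 + 2705\right) - 3506\right) - 48304} = \frac{34819 - 6086}{\left(\left(-914 + 2705\right) - 3506\right) - 48304} = \frac{28733}{\left(1791 - 3506\right) - 48304} = \frac{28733}{-1715 - 48304} = \frac{28733}{-50019} = 28733 \left(- \frac{1}{50019}\right) = - \frac{28733}{50019}$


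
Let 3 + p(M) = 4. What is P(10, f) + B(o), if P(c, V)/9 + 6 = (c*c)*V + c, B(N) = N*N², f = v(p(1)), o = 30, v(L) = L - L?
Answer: 27036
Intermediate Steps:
p(M) = 1 (p(M) = -3 + 4 = 1)
v(L) = 0
f = 0
B(N) = N³
P(c, V) = -54 + 9*c + 9*V*c² (P(c, V) = -54 + 9*((c*c)*V + c) = -54 + 9*(c²*V + c) = -54 + 9*(V*c² + c) = -54 + 9*(c + V*c²) = -54 + (9*c + 9*V*c²) = -54 + 9*c + 9*V*c²)
P(10, f) + B(o) = (-54 + 9*10 + 9*0*10²) + 30³ = (-54 + 90 + 9*0*100) + 27000 = (-54 + 90 + 0) + 27000 = 36 + 27000 = 27036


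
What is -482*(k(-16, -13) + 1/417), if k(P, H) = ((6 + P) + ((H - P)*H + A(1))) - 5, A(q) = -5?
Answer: 11858164/417 ≈ 28437.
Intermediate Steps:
k(P, H) = -4 + P + H*(H - P) (k(P, H) = ((6 + P) + ((H - P)*H - 5)) - 5 = ((6 + P) + (H*(H - P) - 5)) - 5 = ((6 + P) + (-5 + H*(H - P))) - 5 = (1 + P + H*(H - P)) - 5 = -4 + P + H*(H - P))
-482*(k(-16, -13) + 1/417) = -482*((-4 - 16 + (-13)² - 1*(-13)*(-16)) + 1/417) = -482*((-4 - 16 + 169 - 208) + 1/417) = -482*(-59 + 1/417) = -482*(-24602/417) = 11858164/417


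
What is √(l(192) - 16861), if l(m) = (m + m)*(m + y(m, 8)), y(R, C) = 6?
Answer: √59171 ≈ 243.25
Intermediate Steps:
l(m) = 2*m*(6 + m) (l(m) = (m + m)*(m + 6) = (2*m)*(6 + m) = 2*m*(6 + m))
√(l(192) - 16861) = √(2*192*(6 + 192) - 16861) = √(2*192*198 - 16861) = √(76032 - 16861) = √59171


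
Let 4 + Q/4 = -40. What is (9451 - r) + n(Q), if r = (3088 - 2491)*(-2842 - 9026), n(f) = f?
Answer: 7094471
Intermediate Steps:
Q = -176 (Q = -16 + 4*(-40) = -16 - 160 = -176)
r = -7085196 (r = 597*(-11868) = -7085196)
(9451 - r) + n(Q) = (9451 - 1*(-7085196)) - 176 = (9451 + 7085196) - 176 = 7094647 - 176 = 7094471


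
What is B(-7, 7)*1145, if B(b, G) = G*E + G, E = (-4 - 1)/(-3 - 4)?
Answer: 13740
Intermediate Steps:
E = 5/7 (E = -5/(-7) = -5*(-⅐) = 5/7 ≈ 0.71429)
B(b, G) = 12*G/7 (B(b, G) = G*(5/7) + G = 5*G/7 + G = 12*G/7)
B(-7, 7)*1145 = ((12/7)*7)*1145 = 12*1145 = 13740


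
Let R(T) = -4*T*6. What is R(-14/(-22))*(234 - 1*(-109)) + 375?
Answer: -53499/11 ≈ -4863.5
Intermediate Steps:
R(T) = -24*T
R(-14/(-22))*(234 - 1*(-109)) + 375 = (-(-336)/(-22))*(234 - 1*(-109)) + 375 = (-(-336)*(-1)/22)*(234 + 109) + 375 = -24*7/11*343 + 375 = -168/11*343 + 375 = -57624/11 + 375 = -53499/11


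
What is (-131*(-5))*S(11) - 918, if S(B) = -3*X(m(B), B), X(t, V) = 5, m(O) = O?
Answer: -10743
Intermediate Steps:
S(B) = -15 (S(B) = -3*5 = -15)
(-131*(-5))*S(11) - 918 = -131*(-5)*(-15) - 918 = 655*(-15) - 918 = -9825 - 918 = -10743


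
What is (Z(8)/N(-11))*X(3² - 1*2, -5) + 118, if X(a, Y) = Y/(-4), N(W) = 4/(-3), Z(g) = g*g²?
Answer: -362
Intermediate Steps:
Z(g) = g³
N(W) = -4/3 (N(W) = 4*(-⅓) = -4/3)
X(a, Y) = -Y/4 (X(a, Y) = Y*(-¼) = -Y/4)
(Z(8)/N(-11))*X(3² - 1*2, -5) + 118 = (8³/(-4/3))*(-¼*(-5)) + 118 = (512*(-¾))*(5/4) + 118 = -384*5/4 + 118 = -480 + 118 = -362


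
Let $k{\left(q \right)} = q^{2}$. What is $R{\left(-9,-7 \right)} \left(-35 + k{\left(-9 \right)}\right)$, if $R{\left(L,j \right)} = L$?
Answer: $-414$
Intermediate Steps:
$R{\left(-9,-7 \right)} \left(-35 + k{\left(-9 \right)}\right) = - 9 \left(-35 + \left(-9\right)^{2}\right) = - 9 \left(-35 + 81\right) = \left(-9\right) 46 = -414$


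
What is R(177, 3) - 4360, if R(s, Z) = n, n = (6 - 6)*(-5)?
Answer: -4360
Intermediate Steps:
n = 0 (n = 0*(-5) = 0)
R(s, Z) = 0
R(177, 3) - 4360 = 0 - 4360 = -4360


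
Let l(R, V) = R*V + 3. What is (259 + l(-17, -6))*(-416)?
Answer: -151424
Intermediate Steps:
l(R, V) = 3 + R*V
(259 + l(-17, -6))*(-416) = (259 + (3 - 17*(-6)))*(-416) = (259 + (3 + 102))*(-416) = (259 + 105)*(-416) = 364*(-416) = -151424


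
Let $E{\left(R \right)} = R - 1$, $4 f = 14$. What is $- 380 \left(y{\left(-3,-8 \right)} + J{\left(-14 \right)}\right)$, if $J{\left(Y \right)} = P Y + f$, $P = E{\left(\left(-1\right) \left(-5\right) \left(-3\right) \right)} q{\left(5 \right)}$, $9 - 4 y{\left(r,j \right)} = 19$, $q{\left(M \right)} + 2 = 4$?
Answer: $-170620$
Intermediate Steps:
$f = \frac{7}{2}$ ($f = \frac{1}{4} \cdot 14 = \frac{7}{2} \approx 3.5$)
$q{\left(M \right)} = 2$ ($q{\left(M \right)} = -2 + 4 = 2$)
$y{\left(r,j \right)} = - \frac{5}{2}$ ($y{\left(r,j \right)} = \frac{9}{4} - \frac{19}{4} = - \frac{5}{2}$)
$E{\left(R \right)} = -1 + R$
$P = -32$ ($P = \left(-1 + \left(-1\right) \left(-5\right) \left(-3\right)\right) 2 = \left(-1 + 5 \left(-3\right)\right) 2 = \left(-1 - 15\right) 2 = \left(-16\right) 2 = -32$)
$J{\left(Y \right)} = \frac{7}{2} - 32 Y$ ($J{\left(Y \right)} = - 32 Y + \frac{7}{2} = \frac{7}{2} - 32 Y$)
$- 380 \left(y{\left(-3,-8 \right)} + J{\left(-14 \right)}\right) = - 380 \left(- \frac{5}{2} + \left(\frac{7}{2} - -448\right)\right) = - 380 \left(- \frac{5}{2} + \left(\frac{7}{2} + 448\right)\right) = - 380 \left(- \frac{5}{2} + \frac{903}{2}\right) = \left(-380\right) 449 = -170620$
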